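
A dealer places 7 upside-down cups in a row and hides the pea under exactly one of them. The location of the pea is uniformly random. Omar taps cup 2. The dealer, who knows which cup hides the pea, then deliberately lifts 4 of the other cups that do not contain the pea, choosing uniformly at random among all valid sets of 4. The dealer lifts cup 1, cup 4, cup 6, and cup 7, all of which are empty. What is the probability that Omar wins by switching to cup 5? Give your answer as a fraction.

3/7

Consider each possible location of the pea in turn.
If it is under any of cups 1, 4, 6, and 7 (prior 1/7 each): that cup was opened and seen not to hold the prize — ruled out; weight (1/7)·0 = 0 each.
If it is under cup 2 (prior 1/7): the dealer has 15 equally likely choices, so probability 1/15; weight (1/7)·(1/15) = 1/105.
If it is under either of cups 3 and 5 (prior 1/7 each): the dealer has 5 equally likely choices, so probability 1/5; weight (1/7)·(1/5) = 1/35 each.
The weights sum to 1/15.
So P(the pea under cup 5 | the dealer opened cup 1, cup 4, cup 6, and cup 7) = (1/35) / (1/15) = 3/7.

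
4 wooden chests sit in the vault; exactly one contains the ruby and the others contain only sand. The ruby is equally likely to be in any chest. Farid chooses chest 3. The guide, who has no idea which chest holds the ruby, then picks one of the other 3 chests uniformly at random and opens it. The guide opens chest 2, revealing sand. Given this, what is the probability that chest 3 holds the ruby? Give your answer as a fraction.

1/3

Condition on the true location of the ruby.
If it is in any of chests 1, 3, and 4 (prior 1/4 each): the guide picks chest 2 with probability 1/3 regardless, and it is not the prize; weight (1/4)·(1/3) = 1/12 each.
If it is in chest 2 (prior 1/4): the guide opened chest 2, so this case is ruled out; weight (1/4)·0 = 0.
The weights sum to 1/4.
So P(the ruby in chest 3 | the guide opened chest 2) = (1/12) / (1/4) = 1/3.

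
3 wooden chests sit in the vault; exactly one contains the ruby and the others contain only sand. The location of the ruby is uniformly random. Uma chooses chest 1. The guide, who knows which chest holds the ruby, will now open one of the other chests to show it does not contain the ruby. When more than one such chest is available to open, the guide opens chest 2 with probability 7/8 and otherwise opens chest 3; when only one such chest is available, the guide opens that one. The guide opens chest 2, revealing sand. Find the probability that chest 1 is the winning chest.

Consider each possible location of the ruby in turn.
If it is in chest 1 (prior 1/3): chest 2 is available, opened with probability 7/8; weight (1/3)·(7/8) = 7/24.
If it is in chest 2 (prior 1/3): the guide opened chest 2, so this case is ruled out; weight (1/3)·0 = 0.
If it is in chest 3 (prior 1/3): only chest 2 is available, probability 1; weight (1/3)·1 = 1/3.
The weights sum to 5/8.
So P(the ruby in chest 1 | the guide opened chest 2) = (7/24) / (5/8) = 7/15.

7/15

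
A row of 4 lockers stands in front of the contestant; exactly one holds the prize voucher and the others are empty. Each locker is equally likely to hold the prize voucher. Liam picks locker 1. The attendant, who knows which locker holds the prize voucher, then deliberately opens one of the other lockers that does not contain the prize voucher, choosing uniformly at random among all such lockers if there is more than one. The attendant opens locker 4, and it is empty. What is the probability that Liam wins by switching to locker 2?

Consider each possible location of the prize voucher in turn.
If it is in locker 1 (prior 1/4): the attendant has 3 equally likely choices, so probability 1/3; weight (1/4)·(1/3) = 1/12.
If it is in either of lockers 2 and 3 (prior 1/4 each): the attendant has 2 equally likely choices, so probability 1/2; weight (1/4)·(1/2) = 1/8 each.
If it is in locker 4 (prior 1/4): the attendant opened locker 4, so this case is ruled out; weight (1/4)·0 = 0.
The weights sum to 1/3.
So P(the prize voucher in locker 2 | the attendant opened locker 4) = (1/8) / (1/3) = 3/8.

3/8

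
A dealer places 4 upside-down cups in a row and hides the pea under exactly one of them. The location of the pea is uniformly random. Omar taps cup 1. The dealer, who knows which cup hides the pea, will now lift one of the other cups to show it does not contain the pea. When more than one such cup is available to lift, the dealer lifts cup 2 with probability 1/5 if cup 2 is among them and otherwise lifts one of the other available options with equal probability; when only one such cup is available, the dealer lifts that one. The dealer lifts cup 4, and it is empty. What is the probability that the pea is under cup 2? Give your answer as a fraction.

5/17

Apply Bayes' rule, conditioning on where the pea actually is.
If it is under cup 1 (prior 1/4): cup 2 is available but not opened; cup 4 gets probability (1 − 1/5)/2 = 2/5; weight (1/4)·(2/5) = 1/10.
If it is under cup 2 (prior 1/4): cup 2 holds the prize so is unavailable; the dealer chooses uniformly among the 2 others, probability 1/2; weight (1/4)·(1/2) = 1/8.
If it is under cup 3 (prior 1/4): cup 2 is available but not opened, probability 4/5; weight (1/4)·(4/5) = 1/5.
If it is under cup 4 (prior 1/4): the dealer opened cup 4, so this case is ruled out; weight (1/4)·0 = 0.
The weights sum to 17/40.
So P(the pea under cup 2 | the dealer opened cup 4) = (1/8) / (17/40) = 5/17.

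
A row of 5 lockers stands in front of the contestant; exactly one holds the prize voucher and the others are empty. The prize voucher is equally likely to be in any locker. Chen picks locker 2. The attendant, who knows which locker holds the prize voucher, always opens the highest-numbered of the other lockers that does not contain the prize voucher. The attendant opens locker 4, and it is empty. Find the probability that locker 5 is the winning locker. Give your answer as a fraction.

1

Apply Bayes' rule, conditioning on where the prize voucher actually is.
If it is in any of lockers 1, 2, and 3 (prior 1/5 each): the attendant would have opened locker 5 instead, probability 0; weight (1/5)·0 = 0 each.
If it is in locker 4 (prior 1/5): the attendant opened locker 4, so this case is ruled out; weight (1/5)·0 = 0.
If it is in locker 5 (prior 1/5): locker 4 is the highest-numbered option available, probability 1; weight (1/5)·1 = 1/5.
The weights sum to 1/5.
So P(the prize voucher in locker 5 | the attendant opened locker 4) = (1/5) / (1/5) = 1.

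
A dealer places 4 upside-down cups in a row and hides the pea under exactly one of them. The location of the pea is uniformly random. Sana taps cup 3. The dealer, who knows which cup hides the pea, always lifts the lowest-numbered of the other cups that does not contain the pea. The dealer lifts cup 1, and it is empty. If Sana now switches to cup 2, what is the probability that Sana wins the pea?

Apply Bayes' rule, conditioning on where the pea actually is.
If it is under cup 1 (prior 1/4): the dealer opened cup 1, so this case is ruled out; weight (1/4)·0 = 0.
If it is under any of cups 2, 3, and 4 (prior 1/4 each): cup 1 is the lowest-numbered option available, probability 1; weight (1/4)·1 = 1/4 each.
The weights sum to 3/4.
So P(the pea under cup 2 | the dealer opened cup 1) = (1/4) / (3/4) = 1/3.

1/3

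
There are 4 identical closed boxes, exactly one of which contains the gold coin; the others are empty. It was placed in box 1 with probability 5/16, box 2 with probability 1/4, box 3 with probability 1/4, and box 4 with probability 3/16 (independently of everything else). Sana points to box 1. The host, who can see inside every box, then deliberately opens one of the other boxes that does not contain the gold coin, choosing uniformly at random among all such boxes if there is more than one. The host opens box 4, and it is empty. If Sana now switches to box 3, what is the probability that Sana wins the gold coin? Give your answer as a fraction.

Consider each possible location of the gold coin in turn.
If it is in box 1 (prior 5/16): the host has 3 equally likely choices, so probability 1/3; weight (5/16)·(1/3) = 5/48.
If it is in either of boxes 2 and 3 (prior 1/4 each): the host has 2 equally likely choices, so probability 1/2; weight (1/4)·(1/2) = 1/8 each.
If it is in box 4 (prior 3/16): the host opened box 4, so this case is ruled out; weight (3/16)·0 = 0.
The weights sum to 17/48.
So P(the gold coin in box 3 | the host opened box 4) = (1/8) / (17/48) = 6/17.

6/17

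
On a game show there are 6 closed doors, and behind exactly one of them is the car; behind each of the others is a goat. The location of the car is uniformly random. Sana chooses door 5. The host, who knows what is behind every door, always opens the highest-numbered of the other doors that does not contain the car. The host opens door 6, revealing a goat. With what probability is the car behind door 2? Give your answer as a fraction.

1/5

Apply Bayes' rule, conditioning on where the car actually is.
If it is behind any of doors 1, 2, 3, 4, and 5 (prior 1/6 each): door 6 is the highest-numbered option available, probability 1; weight (1/6)·1 = 1/6 each.
If it is behind door 6 (prior 1/6): the host opened door 6, so this case is ruled out; weight (1/6)·0 = 0.
The weights sum to 5/6.
So P(the car behind door 2 | the host opened door 6) = (1/6) / (5/6) = 1/5.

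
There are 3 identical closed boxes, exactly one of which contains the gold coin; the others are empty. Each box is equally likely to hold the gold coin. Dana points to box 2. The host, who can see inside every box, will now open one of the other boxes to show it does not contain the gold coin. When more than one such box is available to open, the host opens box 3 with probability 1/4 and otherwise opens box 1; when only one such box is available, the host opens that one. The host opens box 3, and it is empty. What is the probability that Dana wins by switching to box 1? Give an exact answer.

4/5

Condition on the true location of the gold coin.
If it is in box 1 (prior 1/3): only box 3 is available, probability 1; weight (1/3)·1 = 1/3.
If it is in box 2 (prior 1/3): box 3 is available, opened with probability 1/4; weight (1/3)·(1/4) = 1/12.
If it is in box 3 (prior 1/3): the host opened box 3, so this case is ruled out; weight (1/3)·0 = 0.
The weights sum to 5/12.
So P(the gold coin in box 1 | the host opened box 3) = (1/3) / (5/12) = 4/5.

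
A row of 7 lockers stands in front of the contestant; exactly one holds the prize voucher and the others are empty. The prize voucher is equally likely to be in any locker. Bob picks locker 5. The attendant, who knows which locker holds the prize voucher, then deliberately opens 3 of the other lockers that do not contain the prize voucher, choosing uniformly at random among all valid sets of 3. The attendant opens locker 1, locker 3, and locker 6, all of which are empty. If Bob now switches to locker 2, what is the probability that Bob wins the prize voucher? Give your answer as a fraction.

2/7

Consider each possible location of the prize voucher in turn.
If it is in any of lockers 1, 3, and 6 (prior 1/7 each): that locker was opened and seen not to hold the prize — ruled out; weight (1/7)·0 = 0 each.
If it is in any of lockers 2, 4, and 7 (prior 1/7 each): the attendant has 10 equally likely choices, so probability 1/10; weight (1/7)·(1/10) = 1/70 each.
If it is in locker 5 (prior 1/7): the attendant has 20 equally likely choices, so probability 1/20; weight (1/7)·(1/20) = 1/140.
The weights sum to 1/20.
So P(the prize voucher in locker 2 | the attendant opened locker 1, locker 3, and locker 6) = (1/70) / (1/20) = 2/7.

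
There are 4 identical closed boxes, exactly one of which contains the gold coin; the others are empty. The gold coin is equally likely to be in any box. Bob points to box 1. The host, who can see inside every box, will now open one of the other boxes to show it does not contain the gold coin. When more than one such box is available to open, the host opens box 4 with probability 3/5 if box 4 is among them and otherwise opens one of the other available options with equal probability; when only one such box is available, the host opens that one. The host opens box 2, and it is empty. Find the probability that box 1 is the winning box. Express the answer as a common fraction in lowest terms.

2/11

Consider each possible location of the gold coin in turn.
If it is in box 1 (prior 1/4): box 4 is available but not opened; box 2 gets probability (1 − 3/5)/2 = 1/5; weight (1/4)·(1/5) = 1/20.
If it is in box 2 (prior 1/4): the host opened box 2, so this case is ruled out; weight (1/4)·0 = 0.
If it is in box 3 (prior 1/4): box 4 is available but not opened, probability 2/5; weight (1/4)·(2/5) = 1/10.
If it is in box 4 (prior 1/4): box 4 holds the prize so is unavailable; the host chooses uniformly among the 2 others, probability 1/2; weight (1/4)·(1/2) = 1/8.
The weights sum to 11/40.
So P(the gold coin in box 1 | the host opened box 2) = (1/20) / (11/40) = 2/11.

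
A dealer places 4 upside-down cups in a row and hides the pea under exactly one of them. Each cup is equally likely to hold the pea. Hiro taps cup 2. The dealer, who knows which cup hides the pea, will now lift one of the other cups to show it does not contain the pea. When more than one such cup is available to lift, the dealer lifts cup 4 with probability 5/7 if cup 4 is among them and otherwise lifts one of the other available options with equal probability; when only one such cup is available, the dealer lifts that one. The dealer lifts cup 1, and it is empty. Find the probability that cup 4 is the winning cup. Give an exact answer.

7/13

Consider each possible location of the pea in turn.
If it is under cup 1 (prior 1/4): the dealer opened cup 1, so this case is ruled out; weight (1/4)·0 = 0.
If it is under cup 2 (prior 1/4): cup 4 is available but not opened; cup 1 gets probability (1 − 5/7)/2 = 1/7; weight (1/4)·(1/7) = 1/28.
If it is under cup 3 (prior 1/4): cup 4 is available but not opened, probability 2/7; weight (1/4)·(2/7) = 1/14.
If it is under cup 4 (prior 1/4): cup 4 holds the prize so is unavailable; the dealer chooses uniformly among the 2 others, probability 1/2; weight (1/4)·(1/2) = 1/8.
The weights sum to 13/56.
So P(the pea under cup 4 | the dealer opened cup 1) = (1/8) / (13/56) = 7/13.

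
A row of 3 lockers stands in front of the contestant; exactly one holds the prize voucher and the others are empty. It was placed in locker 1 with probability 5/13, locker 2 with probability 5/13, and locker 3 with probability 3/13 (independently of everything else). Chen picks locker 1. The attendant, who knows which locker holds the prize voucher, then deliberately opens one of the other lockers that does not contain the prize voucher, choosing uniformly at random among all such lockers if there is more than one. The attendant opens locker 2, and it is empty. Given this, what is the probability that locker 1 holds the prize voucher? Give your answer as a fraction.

Condition on the true location of the prize voucher.
If it is in locker 1 (prior 5/13): the attendant has 2 equally likely choices, so probability 1/2; weight (5/13)·(1/2) = 5/26.
If it is in locker 2 (prior 5/13): the attendant opened locker 2, so this case is ruled out; weight (5/13)·0 = 0.
If it is in locker 3 (prior 3/13): the attendant has no choice, probability 1; weight (3/13)·1 = 3/13.
The weights sum to 11/26.
So P(the prize voucher in locker 1 | the attendant opened locker 2) = (5/26) / (11/26) = 5/11.

5/11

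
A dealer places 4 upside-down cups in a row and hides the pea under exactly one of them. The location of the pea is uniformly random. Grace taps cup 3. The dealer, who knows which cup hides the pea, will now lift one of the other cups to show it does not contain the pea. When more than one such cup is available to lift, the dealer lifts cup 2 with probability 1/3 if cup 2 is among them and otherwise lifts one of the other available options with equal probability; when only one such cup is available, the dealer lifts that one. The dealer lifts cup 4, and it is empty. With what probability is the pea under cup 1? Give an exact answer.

4/9

Condition on the true location of the pea.
If it is under cup 1 (prior 1/4): cup 2 is available but not opened, probability 2/3; weight (1/4)·(2/3) = 1/6.
If it is under cup 2 (prior 1/4): cup 2 holds the prize so is unavailable; the dealer chooses uniformly among the 2 others, probability 1/2; weight (1/4)·(1/2) = 1/8.
If it is under cup 3 (prior 1/4): cup 2 is available but not opened; cup 4 gets probability (1 − 1/3)/2 = 1/3; weight (1/4)·(1/3) = 1/12.
If it is under cup 4 (prior 1/4): the dealer opened cup 4, so this case is ruled out; weight (1/4)·0 = 0.
The weights sum to 3/8.
So P(the pea under cup 1 | the dealer opened cup 4) = (1/6) / (3/8) = 4/9.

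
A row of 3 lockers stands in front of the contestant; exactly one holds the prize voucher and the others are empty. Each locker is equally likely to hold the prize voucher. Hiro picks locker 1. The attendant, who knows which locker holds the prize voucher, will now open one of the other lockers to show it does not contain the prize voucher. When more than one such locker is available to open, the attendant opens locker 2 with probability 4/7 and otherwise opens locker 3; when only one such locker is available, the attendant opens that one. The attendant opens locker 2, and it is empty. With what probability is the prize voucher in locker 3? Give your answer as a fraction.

Consider each possible location of the prize voucher in turn.
If it is in locker 1 (prior 1/3): locker 2 is available, opened with probability 4/7; weight (1/3)·(4/7) = 4/21.
If it is in locker 2 (prior 1/3): the attendant opened locker 2, so this case is ruled out; weight (1/3)·0 = 0.
If it is in locker 3 (prior 1/3): only locker 2 is available, probability 1; weight (1/3)·1 = 1/3.
The weights sum to 11/21.
So P(the prize voucher in locker 3 | the attendant opened locker 2) = (1/3) / (11/21) = 7/11.

7/11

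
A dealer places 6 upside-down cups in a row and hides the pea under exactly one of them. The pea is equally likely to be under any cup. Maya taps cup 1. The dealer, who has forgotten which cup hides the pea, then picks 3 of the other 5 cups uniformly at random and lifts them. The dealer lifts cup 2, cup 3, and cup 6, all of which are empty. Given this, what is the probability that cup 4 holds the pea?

Condition on the true location of the pea.
If it is under any of cups 1, 4, and 5 (prior 1/6 each): the dealer picks exactly this set with probability 1/10 regardless, and none is the prize; weight (1/6)·(1/10) = 1/60 each.
If it is under any of cups 2, 3, and 6 (prior 1/6 each): that cup was opened and seen not to hold the prize — ruled out; weight (1/6)·0 = 0 each.
The weights sum to 1/20.
So P(the pea under cup 4 | the dealer opened cup 2, cup 3, and cup 6) = (1/60) / (1/20) = 1/3.

1/3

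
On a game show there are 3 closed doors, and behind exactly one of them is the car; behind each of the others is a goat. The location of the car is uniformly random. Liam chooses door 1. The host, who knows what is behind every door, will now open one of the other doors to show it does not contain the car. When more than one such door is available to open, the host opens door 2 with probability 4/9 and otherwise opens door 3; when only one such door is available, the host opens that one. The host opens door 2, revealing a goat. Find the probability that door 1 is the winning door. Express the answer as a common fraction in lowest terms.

4/13

Apply Bayes' rule, conditioning on where the car actually is.
If it is behind door 1 (prior 1/3): door 2 is available, opened with probability 4/9; weight (1/3)·(4/9) = 4/27.
If it is behind door 2 (prior 1/3): the host opened door 2, so this case is ruled out; weight (1/3)·0 = 0.
If it is behind door 3 (prior 1/3): only door 2 is available, probability 1; weight (1/3)·1 = 1/3.
The weights sum to 13/27.
So P(the car behind door 1 | the host opened door 2) = (4/27) / (13/27) = 4/13.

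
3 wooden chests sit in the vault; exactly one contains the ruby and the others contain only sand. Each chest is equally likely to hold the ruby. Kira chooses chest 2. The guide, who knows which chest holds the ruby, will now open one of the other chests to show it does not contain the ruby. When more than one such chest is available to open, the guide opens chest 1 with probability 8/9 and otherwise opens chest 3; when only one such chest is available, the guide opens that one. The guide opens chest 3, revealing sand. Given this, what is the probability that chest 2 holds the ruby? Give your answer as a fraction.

Condition on the true location of the ruby.
If it is in chest 1 (prior 1/3): only chest 3 is available, probability 1; weight (1/3)·1 = 1/3.
If it is in chest 2 (prior 1/3): chest 1 is available but not opened, probability 1/9; weight (1/3)·(1/9) = 1/27.
If it is in chest 3 (prior 1/3): the guide opened chest 3, so this case is ruled out; weight (1/3)·0 = 0.
The weights sum to 10/27.
So P(the ruby in chest 2 | the guide opened chest 3) = (1/27) / (10/27) = 1/10.

1/10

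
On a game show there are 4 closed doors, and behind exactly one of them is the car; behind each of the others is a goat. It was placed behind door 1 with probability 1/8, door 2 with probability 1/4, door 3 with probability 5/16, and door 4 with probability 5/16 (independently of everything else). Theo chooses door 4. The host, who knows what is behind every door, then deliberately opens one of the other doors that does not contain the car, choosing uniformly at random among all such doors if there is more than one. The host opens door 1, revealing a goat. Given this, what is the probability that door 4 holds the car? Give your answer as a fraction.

Condition on the true location of the car.
If it is behind door 1 (prior 1/8): the host opened door 1, so this case is ruled out; weight (1/8)·0 = 0.
If it is behind door 2 (prior 1/4): the host has 2 equally likely choices, so probability 1/2; weight (1/4)·(1/2) = 1/8.
If it is behind door 3 (prior 5/16): the host has 2 equally likely choices, so probability 1/2; weight (5/16)·(1/2) = 5/32.
If it is behind door 4 (prior 5/16): the host has 3 equally likely choices, so probability 1/3; weight (5/16)·(1/3) = 5/48.
The weights sum to 37/96.
So P(the car behind door 4 | the host opened door 1) = (5/48) / (37/96) = 10/37.

10/37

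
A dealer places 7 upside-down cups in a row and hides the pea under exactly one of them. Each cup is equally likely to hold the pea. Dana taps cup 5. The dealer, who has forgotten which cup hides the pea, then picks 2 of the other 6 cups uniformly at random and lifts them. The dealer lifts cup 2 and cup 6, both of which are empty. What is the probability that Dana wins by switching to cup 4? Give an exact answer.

Condition on the true location of the pea.
If it is under any of cups 1, 3, 4, 5, and 7 (prior 1/7 each): the dealer picks exactly this set with probability 1/15 regardless, and none is the prize; weight (1/7)·(1/15) = 1/105 each.
If it is under either of cups 2 and 6 (prior 1/7 each): that cup was opened and seen not to hold the prize — ruled out; weight (1/7)·0 = 0 each.
The weights sum to 1/21.
So P(the pea under cup 4 | the dealer opened cup 2 and cup 6) = (1/105) / (1/21) = 1/5.

1/5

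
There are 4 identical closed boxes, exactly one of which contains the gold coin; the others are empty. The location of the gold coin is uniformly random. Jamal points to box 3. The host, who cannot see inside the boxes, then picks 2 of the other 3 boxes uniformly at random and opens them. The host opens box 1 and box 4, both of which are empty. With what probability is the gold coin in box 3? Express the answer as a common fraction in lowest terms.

1/2

Apply Bayes' rule, conditioning on where the gold coin actually is.
If it is in either of boxes 1 and 4 (prior 1/4 each): that box was opened and seen not to hold the prize — ruled out; weight (1/4)·0 = 0 each.
If it is in either of boxes 2 and 3 (prior 1/4 each): the host picks exactly this set with probability 1/3 regardless, and none is the prize; weight (1/4)·(1/3) = 1/12 each.
The weights sum to 1/6.
So P(the gold coin in box 3 | the host opened box 1 and box 4) = (1/12) / (1/6) = 1/2.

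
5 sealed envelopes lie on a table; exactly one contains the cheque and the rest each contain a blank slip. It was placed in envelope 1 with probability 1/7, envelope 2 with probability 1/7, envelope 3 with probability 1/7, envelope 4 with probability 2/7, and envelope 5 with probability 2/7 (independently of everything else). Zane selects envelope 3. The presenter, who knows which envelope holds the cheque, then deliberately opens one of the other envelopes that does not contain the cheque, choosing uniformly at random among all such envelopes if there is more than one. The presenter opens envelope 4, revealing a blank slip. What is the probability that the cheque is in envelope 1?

4/19

Condition on the true location of the cheque.
If it is in either of envelopes 1 and 2 (prior 1/7 each): the presenter has 3 equally likely choices, so probability 1/3; weight (1/7)·(1/3) = 1/21 each.
If it is in envelope 3 (prior 1/7): the presenter has 4 equally likely choices, so probability 1/4; weight (1/7)·(1/4) = 1/28.
If it is in envelope 4 (prior 2/7): the presenter opened envelope 4, so this case is ruled out; weight (2/7)·0 = 0.
If it is in envelope 5 (prior 2/7): the presenter has 3 equally likely choices, so probability 1/3; weight (2/7)·(1/3) = 2/21.
The weights sum to 19/84.
So P(the cheque in envelope 1 | the presenter opened envelope 4) = (1/21) / (19/84) = 4/19.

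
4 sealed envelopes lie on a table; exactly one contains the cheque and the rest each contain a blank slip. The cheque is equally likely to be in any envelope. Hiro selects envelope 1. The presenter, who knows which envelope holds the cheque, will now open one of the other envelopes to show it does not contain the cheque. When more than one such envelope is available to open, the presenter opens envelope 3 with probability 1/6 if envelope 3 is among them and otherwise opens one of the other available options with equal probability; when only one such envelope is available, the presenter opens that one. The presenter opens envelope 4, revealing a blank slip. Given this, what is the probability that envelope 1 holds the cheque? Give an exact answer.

Condition on the true location of the cheque.
If it is in envelope 1 (prior 1/4): envelope 3 is available but not opened; envelope 4 gets probability (1 − 1/6)/2 = 5/12; weight (1/4)·(5/12) = 5/48.
If it is in envelope 2 (prior 1/4): envelope 3 is available but not opened, probability 5/6; weight (1/4)·(5/6) = 5/24.
If it is in envelope 3 (prior 1/4): envelope 3 holds the prize so is unavailable; the presenter chooses uniformly among the 2 others, probability 1/2; weight (1/4)·(1/2) = 1/8.
If it is in envelope 4 (prior 1/4): the presenter opened envelope 4, so this case is ruled out; weight (1/4)·0 = 0.
The weights sum to 7/16.
So P(the cheque in envelope 1 | the presenter opened envelope 4) = (5/48) / (7/16) = 5/21.

5/21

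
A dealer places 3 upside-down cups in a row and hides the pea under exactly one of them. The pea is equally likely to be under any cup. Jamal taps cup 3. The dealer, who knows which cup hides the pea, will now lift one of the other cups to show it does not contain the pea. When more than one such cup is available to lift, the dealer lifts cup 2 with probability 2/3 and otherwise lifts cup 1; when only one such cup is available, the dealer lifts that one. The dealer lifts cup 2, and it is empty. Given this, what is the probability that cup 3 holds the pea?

Consider each possible location of the pea in turn.
If it is under cup 1 (prior 1/3): only cup 2 is available, probability 1; weight (1/3)·1 = 1/3.
If it is under cup 2 (prior 1/3): the dealer opened cup 2, so this case is ruled out; weight (1/3)·0 = 0.
If it is under cup 3 (prior 1/3): cup 2 is available, opened with probability 2/3; weight (1/3)·(2/3) = 2/9.
The weights sum to 5/9.
So P(the pea under cup 3 | the dealer opened cup 2) = (2/9) / (5/9) = 2/5.

2/5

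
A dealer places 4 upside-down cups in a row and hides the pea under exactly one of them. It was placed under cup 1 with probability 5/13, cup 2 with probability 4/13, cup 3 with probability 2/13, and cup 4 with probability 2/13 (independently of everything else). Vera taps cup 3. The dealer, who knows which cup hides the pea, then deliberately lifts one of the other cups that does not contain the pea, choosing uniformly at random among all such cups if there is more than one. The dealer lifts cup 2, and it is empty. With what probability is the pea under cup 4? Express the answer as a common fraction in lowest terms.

6/25

Consider each possible location of the pea in turn.
If it is under cup 1 (prior 5/13): the dealer has 2 equally likely choices, so probability 1/2; weight (5/13)·(1/2) = 5/26.
If it is under cup 2 (prior 4/13): the dealer opened cup 2, so this case is ruled out; weight (4/13)·0 = 0.
If it is under cup 3 (prior 2/13): the dealer has 3 equally likely choices, so probability 1/3; weight (2/13)·(1/3) = 2/39.
If it is under cup 4 (prior 2/13): the dealer has 2 equally likely choices, so probability 1/2; weight (2/13)·(1/2) = 1/13.
The weights sum to 25/78.
So P(the pea under cup 4 | the dealer opened cup 2) = (1/13) / (25/78) = 6/25.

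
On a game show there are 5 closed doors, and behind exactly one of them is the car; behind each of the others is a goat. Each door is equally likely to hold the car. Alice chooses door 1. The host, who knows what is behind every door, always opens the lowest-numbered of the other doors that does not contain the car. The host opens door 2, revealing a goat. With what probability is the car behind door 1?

1/4

Consider each possible location of the car in turn.
If it is behind any of doors 1, 3, 4, and 5 (prior 1/5 each): door 2 is the lowest-numbered option available, probability 1; weight (1/5)·1 = 1/5 each.
If it is behind door 2 (prior 1/5): the host opened door 2, so this case is ruled out; weight (1/5)·0 = 0.
The weights sum to 4/5.
So P(the car behind door 1 | the host opened door 2) = (1/5) / (4/5) = 1/4.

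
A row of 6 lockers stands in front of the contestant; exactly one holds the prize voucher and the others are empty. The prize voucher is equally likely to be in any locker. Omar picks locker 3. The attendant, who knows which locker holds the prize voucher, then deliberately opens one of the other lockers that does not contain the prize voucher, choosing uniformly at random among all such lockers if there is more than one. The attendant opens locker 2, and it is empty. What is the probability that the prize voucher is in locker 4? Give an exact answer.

5/24

Apply Bayes' rule, conditioning on where the prize voucher actually is.
If it is in any of lockers 1, 4, 5, and 6 (prior 1/6 each): the attendant has 4 equally likely choices, so probability 1/4; weight (1/6)·(1/4) = 1/24 each.
If it is in locker 2 (prior 1/6): the attendant opened locker 2, so this case is ruled out; weight (1/6)·0 = 0.
If it is in locker 3 (prior 1/6): the attendant has 5 equally likely choices, so probability 1/5; weight (1/6)·(1/5) = 1/30.
The weights sum to 1/5.
So P(the prize voucher in locker 4 | the attendant opened locker 2) = (1/24) / (1/5) = 5/24.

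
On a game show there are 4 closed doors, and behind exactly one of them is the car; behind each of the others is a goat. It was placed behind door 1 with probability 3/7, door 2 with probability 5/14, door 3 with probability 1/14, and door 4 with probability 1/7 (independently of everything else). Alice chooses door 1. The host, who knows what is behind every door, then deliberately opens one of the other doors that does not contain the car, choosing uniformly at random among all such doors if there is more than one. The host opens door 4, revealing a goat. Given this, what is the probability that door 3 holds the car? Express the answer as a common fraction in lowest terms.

Consider each possible location of the car in turn.
If it is behind door 1 (prior 3/7): the host has 3 equally likely choices, so probability 1/3; weight (3/7)·(1/3) = 1/7.
If it is behind door 2 (prior 5/14): the host has 2 equally likely choices, so probability 1/2; weight (5/14)·(1/2) = 5/28.
If it is behind door 3 (prior 1/14): the host has 2 equally likely choices, so probability 1/2; weight (1/14)·(1/2) = 1/28.
If it is behind door 4 (prior 1/7): the host opened door 4, so this case is ruled out; weight (1/7)·0 = 0.
The weights sum to 5/14.
So P(the car behind door 3 | the host opened door 4) = (1/28) / (5/14) = 1/10.

1/10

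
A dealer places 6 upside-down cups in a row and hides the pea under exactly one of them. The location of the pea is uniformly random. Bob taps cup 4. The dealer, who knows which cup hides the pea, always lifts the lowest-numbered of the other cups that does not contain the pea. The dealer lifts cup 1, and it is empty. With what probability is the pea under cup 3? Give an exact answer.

1/5

Consider each possible location of the pea in turn.
If it is under cup 1 (prior 1/6): the dealer opened cup 1, so this case is ruled out; weight (1/6)·0 = 0.
If it is under any of cups 2, 3, 4, 5, and 6 (prior 1/6 each): cup 1 is the lowest-numbered option available, probability 1; weight (1/6)·1 = 1/6 each.
The weights sum to 5/6.
So P(the pea under cup 3 | the dealer opened cup 1) = (1/6) / (5/6) = 1/5.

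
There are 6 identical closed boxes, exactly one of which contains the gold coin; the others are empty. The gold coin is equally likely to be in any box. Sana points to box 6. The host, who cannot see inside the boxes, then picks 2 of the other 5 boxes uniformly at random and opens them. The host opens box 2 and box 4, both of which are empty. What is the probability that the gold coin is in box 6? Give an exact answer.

1/4

Because the host chose which boxes to open without knowing where the gold coin is, the choice is independent of the prize location. Learning that none of the 2 opened boxes holds the gold coin simply rules out those 2 locations and leaves the remaining 4 boxes still equally likely by symmetry.
So P(the gold coin in box 6) = 1/4.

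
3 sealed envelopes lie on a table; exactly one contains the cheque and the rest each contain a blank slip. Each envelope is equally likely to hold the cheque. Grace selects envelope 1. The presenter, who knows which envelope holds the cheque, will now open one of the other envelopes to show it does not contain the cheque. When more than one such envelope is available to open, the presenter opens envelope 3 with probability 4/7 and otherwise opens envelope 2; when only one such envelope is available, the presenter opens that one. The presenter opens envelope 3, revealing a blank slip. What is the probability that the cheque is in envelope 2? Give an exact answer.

Consider each possible location of the cheque in turn.
If it is in envelope 1 (prior 1/3): envelope 3 is available, opened with probability 4/7; weight (1/3)·(4/7) = 4/21.
If it is in envelope 2 (prior 1/3): only envelope 3 is available, probability 1; weight (1/3)·1 = 1/3.
If it is in envelope 3 (prior 1/3): the presenter opened envelope 3, so this case is ruled out; weight (1/3)·0 = 0.
The weights sum to 11/21.
So P(the cheque in envelope 2 | the presenter opened envelope 3) = (1/3) / (11/21) = 7/11.

7/11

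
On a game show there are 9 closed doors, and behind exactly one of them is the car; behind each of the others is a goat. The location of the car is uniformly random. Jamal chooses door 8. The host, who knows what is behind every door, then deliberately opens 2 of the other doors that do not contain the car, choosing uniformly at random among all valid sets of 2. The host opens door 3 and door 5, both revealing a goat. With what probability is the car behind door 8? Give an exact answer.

Apply Bayes' rule, conditioning on where the car actually is.
If it is behind any of doors 1, 2, 4, 6, 7, and 9 (prior 1/9 each): the host has 21 equally likely choices, so probability 1/21; weight (1/9)·(1/21) = 1/189 each.
If it is behind either of doors 3 and 5 (prior 1/9 each): that door was opened and seen not to hold the prize — ruled out; weight (1/9)·0 = 0 each.
If it is behind door 8 (prior 1/9): the host has 28 equally likely choices, so probability 1/28; weight (1/9)·(1/28) = 1/252.
The weights sum to 1/28.
So P(the car behind door 8 | the host opened door 3 and door 5) = (1/252) / (1/28) = 1/9.

1/9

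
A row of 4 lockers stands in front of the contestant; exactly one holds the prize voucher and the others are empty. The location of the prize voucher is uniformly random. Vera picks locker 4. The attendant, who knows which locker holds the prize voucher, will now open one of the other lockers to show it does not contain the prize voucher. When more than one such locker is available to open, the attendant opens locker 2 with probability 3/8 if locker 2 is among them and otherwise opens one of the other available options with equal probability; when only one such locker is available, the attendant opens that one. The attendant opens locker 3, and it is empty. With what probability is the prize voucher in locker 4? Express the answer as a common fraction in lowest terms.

5/23

Consider each possible location of the prize voucher in turn.
If it is in locker 1 (prior 1/4): locker 2 is available but not opened, probability 5/8; weight (1/4)·(5/8) = 5/32.
If it is in locker 2 (prior 1/4): locker 2 holds the prize so is unavailable; the attendant chooses uniformly among the 2 others, probability 1/2; weight (1/4)·(1/2) = 1/8.
If it is in locker 3 (prior 1/4): the attendant opened locker 3, so this case is ruled out; weight (1/4)·0 = 0.
If it is in locker 4 (prior 1/4): locker 2 is available but not opened; locker 3 gets probability (1 − 3/8)/2 = 5/16; weight (1/4)·(5/16) = 5/64.
The weights sum to 23/64.
So P(the prize voucher in locker 4 | the attendant opened locker 3) = (5/64) / (23/64) = 5/23.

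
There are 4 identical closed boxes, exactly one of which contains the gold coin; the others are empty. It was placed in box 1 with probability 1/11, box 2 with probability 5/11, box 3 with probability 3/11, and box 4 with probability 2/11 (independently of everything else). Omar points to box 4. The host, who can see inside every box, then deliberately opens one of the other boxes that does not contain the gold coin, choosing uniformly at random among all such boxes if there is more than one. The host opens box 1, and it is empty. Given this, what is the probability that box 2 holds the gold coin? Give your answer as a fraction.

15/28

Apply Bayes' rule, conditioning on where the gold coin actually is.
If it is in box 1 (prior 1/11): the host opened box 1, so this case is ruled out; weight (1/11)·0 = 0.
If it is in box 2 (prior 5/11): the host has 2 equally likely choices, so probability 1/2; weight (5/11)·(1/2) = 5/22.
If it is in box 3 (prior 3/11): the host has 2 equally likely choices, so probability 1/2; weight (3/11)·(1/2) = 3/22.
If it is in box 4 (prior 2/11): the host has 3 equally likely choices, so probability 1/3; weight (2/11)·(1/3) = 2/33.
The weights sum to 14/33.
So P(the gold coin in box 2 | the host opened box 1) = (5/22) / (14/33) = 15/28.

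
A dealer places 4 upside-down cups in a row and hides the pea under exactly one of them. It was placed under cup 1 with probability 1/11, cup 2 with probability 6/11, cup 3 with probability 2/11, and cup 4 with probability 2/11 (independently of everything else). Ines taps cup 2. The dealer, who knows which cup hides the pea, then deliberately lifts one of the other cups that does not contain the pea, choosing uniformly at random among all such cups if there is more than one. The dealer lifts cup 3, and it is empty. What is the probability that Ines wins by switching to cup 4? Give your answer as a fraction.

2/7

Apply Bayes' rule, conditioning on where the pea actually is.
If it is under cup 1 (prior 1/11): the dealer has 2 equally likely choices, so probability 1/2; weight (1/11)·(1/2) = 1/22.
If it is under cup 2 (prior 6/11): the dealer has 3 equally likely choices, so probability 1/3; weight (6/11)·(1/3) = 2/11.
If it is under cup 3 (prior 2/11): the dealer opened cup 3, so this case is ruled out; weight (2/11)·0 = 0.
If it is under cup 4 (prior 2/11): the dealer has 2 equally likely choices, so probability 1/2; weight (2/11)·(1/2) = 1/11.
The weights sum to 7/22.
So P(the pea under cup 4 | the dealer opened cup 3) = (1/11) / (7/22) = 2/7.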